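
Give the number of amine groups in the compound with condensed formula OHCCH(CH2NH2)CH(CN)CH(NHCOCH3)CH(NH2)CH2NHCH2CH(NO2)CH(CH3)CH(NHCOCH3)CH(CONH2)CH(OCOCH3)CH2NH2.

Working along the chain:
  OHC: terminal –CHO: carbonyl C bonded to H and C → aldehyde.
  CH(CH2NH2): pendant –CH2NH2: N on sp³ C, no adjacent C=O → amine.
  CH(CN): pendant –C≡N: nitrile.
  CH(NHCOCH3): pendant –NHC(=O)CH3: N bonded to a carbonyl → amide (not amine).
  CH(NH2): –NH2 on an sp³ carbon with no adjacent C=O → amine.
  CH2NHCH2: C–N–C with sp³ carbons and no adjacent C=O → amine (secondary).
  CH(NO2): –NO2 on an sp³ carbon → nitro (the N=O is not a carbonyl).
  CH(NHCOCH3): pendant –NHC(=O)CH3: N bonded to a carbonyl → amide (not amine).
  CH(CONH2): pendant –CONH2: carbonyl C bonded to C and N → amide.
  CH(OCOCH3): pendant –OC(=O)CH3: an acyloxy group → ester.
  CH2NH2: –NH2 on an sp³ carbon with no adjacent C=O → amine.
Amine appears at: CH(CH2NH2), CH(NH2), CH2NHCH2, CH2NH2 → 4.

4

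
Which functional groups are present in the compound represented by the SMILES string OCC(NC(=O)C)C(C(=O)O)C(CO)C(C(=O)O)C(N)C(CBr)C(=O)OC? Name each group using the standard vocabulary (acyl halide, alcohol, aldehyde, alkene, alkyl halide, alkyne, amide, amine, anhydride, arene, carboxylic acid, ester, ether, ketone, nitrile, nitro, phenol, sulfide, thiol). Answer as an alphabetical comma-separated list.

alcohol, alkyl halide, amide, amine, carboxylic acid, ester

Reading the structure from left to right:
  HOCH2: HO– on an sp³ carbon → alcohol.
  CH(NHCOCH3): pendant –NHC(=O)CH3: N bonded to a carbonyl → amide (not amine).
  CH(COOH): pendant –COOH: carbonyl C bonded to C and –OH → carboxylic acid.
  CH(CH2OH): pendant –CH2OH on an sp³ backbone C → alcohol.
  CH(COOH): pendant –COOH: carbonyl C bonded to C and –OH → carboxylic acid.
  CH(NH2): –NH2 on an sp³ carbon with no adjacent C=O → amine.
  CH(CH2Br): pendant –CH2X: halogen on sp³ carbon → alkyl halide.
  COOCH3: –C(=O)OCH3: carbonyl C bonded to C and to –OCH3 → ester (not ketone + ether).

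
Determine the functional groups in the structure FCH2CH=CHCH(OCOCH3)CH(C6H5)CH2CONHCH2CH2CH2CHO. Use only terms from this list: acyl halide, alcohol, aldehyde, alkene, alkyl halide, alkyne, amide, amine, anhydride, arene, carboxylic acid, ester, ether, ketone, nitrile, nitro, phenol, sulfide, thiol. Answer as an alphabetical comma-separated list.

Taking each segment in turn:
  FCH2: halogen on an sp³ carbon → alkyl halide.
  CH=CH: C=C double bond → alkene.
  CH(OCOCH3): pendant –OC(=O)CH3: an acyloxy group → ester.
  CH(C6H5): pendant –C6H5: benzene ring → arene.
  CH2CONHCH2: –C(=O)–N– linkage → amide (the N is not an amine).
  CHO: terminal –CHO: carbonyl C bonded to H and C → aldehyde.

aldehyde, alkene, alkyl halide, amide, arene, ester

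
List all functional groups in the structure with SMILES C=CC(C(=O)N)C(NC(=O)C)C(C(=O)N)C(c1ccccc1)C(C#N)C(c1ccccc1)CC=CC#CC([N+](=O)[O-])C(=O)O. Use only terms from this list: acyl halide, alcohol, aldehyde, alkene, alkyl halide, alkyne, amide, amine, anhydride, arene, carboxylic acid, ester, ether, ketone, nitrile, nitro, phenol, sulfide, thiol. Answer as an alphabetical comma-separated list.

Taking each segment in turn:
  CH2=CH: C=C double bond → alkene.
  CH(CONH2): pendant –CONH2: carbonyl C bonded to C and N → amide.
  CH(NHCOCH3): pendant –NHC(=O)CH3: N bonded to a carbonyl → amide (not amine).
  CH(CONH2): pendant –CONH2: carbonyl C bonded to C and N → amide.
  CH(C6H5): pendant –C6H5: benzene ring → arene.
  CH(CN): pendant –C≡N: nitrile.
  CH(C6H5): pendant –C6H5: benzene ring → arene.
  CH=CH: C=C double bond → alkene.
  C≡C: C≡C triple bond → alkyne.
  CH(NO2): –NO2 on an sp³ carbon → nitro (the N=O is not a carbonyl).
  COOH: –COOH: carbonyl C bonded to –OH and C → carboxylic acid (the –OH is not a separate alcohol).

alkene, alkyne, amide, arene, carboxylic acid, nitrile, nitro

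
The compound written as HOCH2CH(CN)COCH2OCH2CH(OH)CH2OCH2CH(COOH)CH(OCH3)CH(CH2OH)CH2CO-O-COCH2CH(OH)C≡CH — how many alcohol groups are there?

HO– on an sp³ carbon → alcohol.
pendant –C≡N: nitrile.
–C(=O)– with carbon on both sides → ketone.
C–O–C with sp³ carbons on both sides and no adjacent C=O → ether.
–OH on an sp³ carbon → alcohol (secondary).
C–O–C with sp³ carbons on both sides and no adjacent C=O → ether.
pendant –COOH: carbonyl C bonded to C and –OH → carboxylic acid.
pendant –OCH3: C–O–C with sp³ C, no adjacent C=O → ether.
pendant –CH2OH on an sp³ backbone C → alcohol.
two acyl groups sharing one oxygen, –C(=O)–O–C(=O)– → anhydride.
–OH on an sp³ carbon → alcohol (secondary).
C≡C triple bond → alkyne.
Alcohol appears at: HOCH2, CH(OH), CH(CH2OH), CH(OH) → 4.

4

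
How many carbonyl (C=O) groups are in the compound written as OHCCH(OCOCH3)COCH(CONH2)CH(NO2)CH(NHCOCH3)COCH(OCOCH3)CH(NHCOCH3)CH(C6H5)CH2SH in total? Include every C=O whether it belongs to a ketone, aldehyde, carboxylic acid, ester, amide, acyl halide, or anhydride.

OHC: aldehyde, 1 C=O (running total 1).
CH(OCOCH3): ester, 1 C=O (running total 2).
CO: ketone, 1 C=O (running total 3).
CH(CONH2): amide, 1 C=O (running total 4).
CH(NHCOCH3): amide, 1 C=O (running total 5).
CO: ketone, 1 C=O (running total 6).
CH(OCOCH3): ester, 1 C=O (running total 7).
CH(NHCOCH3): amide, 1 C=O (running total 8).

8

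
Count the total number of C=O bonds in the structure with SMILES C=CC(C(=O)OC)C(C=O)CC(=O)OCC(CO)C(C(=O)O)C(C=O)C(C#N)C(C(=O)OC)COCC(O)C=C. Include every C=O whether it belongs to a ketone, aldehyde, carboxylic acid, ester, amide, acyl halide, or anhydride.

CH(COOCH3): ester, 1 C=O (running total 1).
CH(CHO): aldehyde, 1 C=O (running total 2).
CH2COOCH2: ester, 1 C=O (running total 3).
CH(COOH): carboxylic acid, 1 C=O (running total 4).
CH(CHO): aldehyde, 1 C=O (running total 5).
CH(COOCH3): ester, 1 C=O (running total 6).

6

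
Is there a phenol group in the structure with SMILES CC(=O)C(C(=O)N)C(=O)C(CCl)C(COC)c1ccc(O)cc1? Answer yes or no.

yes

Taking each segment in turn:
  CO: –C(=O)– with carbon on both sides → ketone.
  CH(CONH2): pendant –CONH2: carbonyl C bonded to C and N → amide.
  CO: –C(=O)– with carbon on both sides → ketone.
  CH(CH2Cl): pendant –CH2X: halogen on sp³ carbon → alkyl halide.
  CH(CH2OCH3): pendant –CH2OCH3: C–O–C linkage → ether.
  C6H4OH: –OH attached directly to an aromatic ring → phenol (not alcohol); the ring itself is an arene.
The C6H4OH segment supplies the phenol: –OH attached directly to an aromatic ring → phenol (not alcohol); the ring itself is an arene.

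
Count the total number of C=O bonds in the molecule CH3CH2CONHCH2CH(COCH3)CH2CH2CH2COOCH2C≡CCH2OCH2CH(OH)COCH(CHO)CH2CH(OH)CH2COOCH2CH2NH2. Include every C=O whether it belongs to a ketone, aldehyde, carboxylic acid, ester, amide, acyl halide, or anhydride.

CH2CONHCH2: amide, 1 C=O (running total 1).
CH(COCH3): ketone, 1 C=O (running total 2).
CH2COOCH2: ester, 1 C=O (running total 3).
CO: ketone, 1 C=O (running total 4).
CH(CHO): aldehyde, 1 C=O (running total 5).
CH2COOCH2: ester, 1 C=O (running total 6).

6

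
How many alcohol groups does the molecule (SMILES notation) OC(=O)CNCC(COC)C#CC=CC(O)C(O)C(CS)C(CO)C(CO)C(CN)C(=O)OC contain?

Reading the structure from left to right:
  HOOC: –COOH: carbonyl C bonded to –OH and C → carboxylic acid (the –OH is not a separate alcohol).
  CH2NHCH2: C–N–C with sp³ carbons and no adjacent C=O → amine (secondary).
  CH(CH2OCH3): pendant –CH2OCH3: C–O–C linkage → ether.
  C≡C: C≡C triple bond → alkyne.
  CH=CH: C=C double bond → alkene.
  CH(OH): –OH on an sp³ carbon → alcohol (secondary).
  CH(OH): –OH on an sp³ carbon → alcohol (secondary).
  CH(CH2SH): pendant –CH2SH → thiol.
  CH(CH2OH): pendant –CH2OH on an sp³ backbone C → alcohol.
  CH(CH2OH): pendant –CH2OH on an sp³ backbone C → alcohol.
  CH(CH2NH2): pendant –CH2NH2: N on sp³ C, no adjacent C=O → amine.
  COOCH3: –C(=O)OCH3: carbonyl C bonded to C and to –OCH3 → ester (not ketone + ether).
Alcohol appears at: CH(OH), CH(OH), CH(CH2OH), CH(CH2OH) → 4.

4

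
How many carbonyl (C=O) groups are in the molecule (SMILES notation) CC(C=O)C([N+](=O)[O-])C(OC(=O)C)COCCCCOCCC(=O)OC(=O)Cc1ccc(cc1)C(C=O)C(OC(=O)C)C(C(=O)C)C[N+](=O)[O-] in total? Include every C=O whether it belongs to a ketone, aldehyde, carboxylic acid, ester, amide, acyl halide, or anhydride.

CH(CHO): aldehyde, 1 C=O (running total 1).
CH(OCOCH3): ester, 1 C=O (running total 2).
CH2CO-O-COCH2: anhydride, 2 C=O (running total 4).
CH(CHO): aldehyde, 1 C=O (running total 5).
CH(OCOCH3): ester, 1 C=O (running total 6).
CH(COCH3): ketone, 1 C=O (running total 7).

7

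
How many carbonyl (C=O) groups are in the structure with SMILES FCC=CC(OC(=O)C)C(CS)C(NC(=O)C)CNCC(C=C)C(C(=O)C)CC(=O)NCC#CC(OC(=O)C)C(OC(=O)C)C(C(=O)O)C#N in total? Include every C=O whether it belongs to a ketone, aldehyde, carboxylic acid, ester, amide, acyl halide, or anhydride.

CH(OCOCH3): ester, 1 C=O (running total 1).
CH(NHCOCH3): amide, 1 C=O (running total 2).
CH(COCH3): ketone, 1 C=O (running total 3).
CH2CONHCH2: amide, 1 C=O (running total 4).
CH(OCOCH3): ester, 1 C=O (running total 5).
CH(OCOCH3): ester, 1 C=O (running total 6).
CH(COOH): carboxylic acid, 1 C=O (running total 7).

7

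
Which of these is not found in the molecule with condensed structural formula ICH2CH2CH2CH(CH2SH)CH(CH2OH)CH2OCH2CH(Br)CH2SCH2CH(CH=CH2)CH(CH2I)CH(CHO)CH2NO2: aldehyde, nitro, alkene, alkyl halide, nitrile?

alkene: present (CH(CH=CH2) — pendant –CH=CH2: C=C double bond → alkene).
alkyl halide: present (ICH2 — halogen on an sp³ carbon → alkyl halide).
aldehyde: present (CH(CHO) — pendant –CHO: carbonyl C bonded to C and H → aldehyde).
nitro: present (CH2NO2 — –NO2 on carbon → nitro group).
nitrile: no segment matches this pattern.

nitrile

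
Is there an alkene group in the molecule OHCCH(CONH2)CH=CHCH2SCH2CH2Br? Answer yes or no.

yes

Working along the chain:
  OHC: terminal –CHO: carbonyl C bonded to H and C → aldehyde.
  CH(CONH2): pendant –CONH2: carbonyl C bonded to C and N → amide.
  CH=CH: C=C double bond → alkene.
  CH2SCH2: C–S–C linkage → sulfide (thioether).
  CH2Br: halogen on an sp³ carbon → alkyl halide.
The CH=CH segment supplies the alkene: C=C double bond → alkene.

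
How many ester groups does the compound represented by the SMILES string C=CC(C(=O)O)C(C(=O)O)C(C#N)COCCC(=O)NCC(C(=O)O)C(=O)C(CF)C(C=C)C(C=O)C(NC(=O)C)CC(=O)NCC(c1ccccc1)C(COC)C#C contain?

C=C double bond → alkene.
pendant –COOH: carbonyl C bonded to C and –OH → carboxylic acid.
pendant –COOH: carbonyl C bonded to C and –OH → carboxylic acid.
pendant –C≡N: nitrile.
C–O–C with sp³ carbons on both sides and no adjacent C=O → ether.
–C(=O)–N– linkage → amide (the N is not an amine).
pendant –COOH: carbonyl C bonded to C and –OH → carboxylic acid.
–C(=O)– with carbon on both sides → ketone.
pendant –CH2X: halogen on sp³ carbon → alkyl halide.
pendant –CH=CH2: C=C double bond → alkene.
pendant –CHO: carbonyl C bonded to C and H → aldehyde.
pendant –NHC(=O)CH3: N bonded to a carbonyl → amide (not amine).
–C(=O)–N– linkage → amide (the N is not an amine).
pendant –C6H5: benzene ring → arene.
pendant –CH2OCH3: C–O–C linkage → ether.
C≡C triple bond → alkyne.
No segment is a ester: CH(COOH) is carboxylic acid, not ester; CH(COOH) is carboxylic acid, not ester; CH2OCH2 is ether, not ester. → 0.

0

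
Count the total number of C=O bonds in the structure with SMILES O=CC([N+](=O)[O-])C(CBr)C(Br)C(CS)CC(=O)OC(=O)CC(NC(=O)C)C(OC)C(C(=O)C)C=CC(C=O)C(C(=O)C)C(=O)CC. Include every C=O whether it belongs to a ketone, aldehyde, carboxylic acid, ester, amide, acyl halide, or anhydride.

8

OHC: aldehyde, 1 C=O (running total 1).
CH2CO-O-COCH2: anhydride, 2 C=O (running total 3).
CH(NHCOCH3): amide, 1 C=O (running total 4).
CH(COCH3): ketone, 1 C=O (running total 5).
CH(CHO): aldehyde, 1 C=O (running total 6).
CH(COCH3): ketone, 1 C=O (running total 7).
CO: ketone, 1 C=O (running total 8).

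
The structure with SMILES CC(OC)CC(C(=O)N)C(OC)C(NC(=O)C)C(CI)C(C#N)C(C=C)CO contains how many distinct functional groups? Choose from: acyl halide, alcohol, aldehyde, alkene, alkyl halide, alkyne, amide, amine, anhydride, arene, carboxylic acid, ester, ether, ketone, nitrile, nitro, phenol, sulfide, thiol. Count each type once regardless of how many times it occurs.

6

Taking each segment in turn:
  CH(OCH3): pendant –OCH3: C–O–C with sp³ C, no adjacent C=O → ether.
  CH(CONH2): pendant –CONH2: carbonyl C bonded to C and N → amide.
  CH(OCH3): pendant –OCH3: C–O–C with sp³ C, no adjacent C=O → ether.
  CH(NHCOCH3): pendant –NHC(=O)CH3: N bonded to a carbonyl → amide (not amine).
  CH(CH2I): pendant –CH2X: halogen on sp³ carbon → alkyl halide.
  CH(CN): pendant –C≡N: nitrile.
  CH(CH=CH2): pendant –CH=CH2: C=C double bond → alkene.
  CH2OH: –OH on an sp³ carbon → alcohol.
Distinct types present: alcohol, alkene, alkyl halide, amide, ether, nitrile.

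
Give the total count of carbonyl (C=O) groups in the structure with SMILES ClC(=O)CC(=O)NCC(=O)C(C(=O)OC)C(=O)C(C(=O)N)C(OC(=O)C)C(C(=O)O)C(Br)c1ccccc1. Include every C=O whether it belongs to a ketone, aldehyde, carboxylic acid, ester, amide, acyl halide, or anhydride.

8

ClCO: acyl halide, 1 C=O (running total 1).
CH2CONHCH2: amide, 1 C=O (running total 2).
CO: ketone, 1 C=O (running total 3).
CH(COOCH3): ester, 1 C=O (running total 4).
CO: ketone, 1 C=O (running total 5).
CH(CONH2): amide, 1 C=O (running total 6).
CH(OCOCH3): ester, 1 C=O (running total 7).
CH(COOH): carboxylic acid, 1 C=O (running total 8).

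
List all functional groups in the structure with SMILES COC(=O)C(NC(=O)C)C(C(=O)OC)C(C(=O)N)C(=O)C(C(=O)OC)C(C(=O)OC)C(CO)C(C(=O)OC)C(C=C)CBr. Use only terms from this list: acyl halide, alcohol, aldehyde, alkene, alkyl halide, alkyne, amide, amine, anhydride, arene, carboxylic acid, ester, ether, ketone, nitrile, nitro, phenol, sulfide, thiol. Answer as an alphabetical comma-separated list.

alcohol, alkene, alkyl halide, amide, ester, ketone

Reading the structure from left to right:
  CH3OOC: CH3O–C(=O)–: carbonyl C bonded to C and to –OCH3 → ester (not ketone + ether).
  CH(NHCOCH3): pendant –NHC(=O)CH3: N bonded to a carbonyl → amide (not amine).
  CH(COOCH3): pendant –COOCH3: carbonyl C bonded to C and –OCH3 → ester.
  CH(CONH2): pendant –CONH2: carbonyl C bonded to C and N → amide.
  CO: –C(=O)– with carbon on both sides → ketone.
  CH(COOCH3): pendant –COOCH3: carbonyl C bonded to C and –OCH3 → ester.
  CH(COOCH3): pendant –COOCH3: carbonyl C bonded to C and –OCH3 → ester.
  CH(CH2OH): pendant –CH2OH on an sp³ backbone C → alcohol.
  CH(COOCH3): pendant –COOCH3: carbonyl C bonded to C and –OCH3 → ester.
  CH(CH=CH2): pendant –CH=CH2: C=C double bond → alkene.
  CH2Br: halogen on an sp³ carbon → alkyl halide.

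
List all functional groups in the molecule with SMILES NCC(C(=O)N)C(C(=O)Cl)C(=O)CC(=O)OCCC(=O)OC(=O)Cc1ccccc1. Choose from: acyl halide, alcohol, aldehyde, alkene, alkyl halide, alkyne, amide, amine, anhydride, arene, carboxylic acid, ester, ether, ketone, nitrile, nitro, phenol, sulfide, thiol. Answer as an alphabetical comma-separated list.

acyl halide, amide, amine, anhydride, arene, ester, ketone

Reading the structure from left to right:
  H2NCH2: –NH2 on an sp³ carbon with no adjacent C=O → amine.
  CH(CONH2): pendant –CONH2: carbonyl C bonded to C and N → amide.
  CH(COCl): pendant –C(=O)X: carbonyl C bonded to C and halogen → acyl halide.
  CO: –C(=O)– with carbon on both sides → ketone.
  CH2COOCH2: –C(=O)–O–C with C on the carbonyl side → ester.
  CH2CO-O-COCH2: two acyl groups sharing one oxygen, –C(=O)–O–C(=O)– → anhydride.
  C6H5: –C6H5 phenyl ring → arene.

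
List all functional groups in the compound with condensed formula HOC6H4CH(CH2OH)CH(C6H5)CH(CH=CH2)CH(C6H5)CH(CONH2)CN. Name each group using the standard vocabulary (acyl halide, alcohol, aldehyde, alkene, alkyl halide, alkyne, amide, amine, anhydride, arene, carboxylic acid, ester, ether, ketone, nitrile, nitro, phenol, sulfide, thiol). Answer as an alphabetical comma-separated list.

alcohol, alkene, amide, arene, nitrile, phenol

–OH attached directly to an aromatic ring → phenol (not alcohol); the ring itself is an arene.
pendant –CH2OH on an sp³ backbone C → alcohol.
pendant –C6H5: benzene ring → arene.
pendant –CH=CH2: C=C double bond → alkene.
pendant –C6H5: benzene ring → arene.
pendant –CONH2: carbonyl C bonded to C and N → amide.
–C≡N: carbon triple-bonded to nitrogen → nitrile.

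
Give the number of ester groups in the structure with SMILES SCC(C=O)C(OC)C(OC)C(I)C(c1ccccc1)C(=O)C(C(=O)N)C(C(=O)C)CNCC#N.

–SH on an sp³ carbon → thiol.
pendant –CHO: carbonyl C bonded to C and H → aldehyde.
pendant –OCH3: C–O–C with sp³ C, no adjacent C=O → ether.
pendant –OCH3: C–O–C with sp³ C, no adjacent C=O → ether.
halogen on an sp³ carbon → alkyl halide.
pendant –C6H5: benzene ring → arene.
–C(=O)– with carbon on both sides → ketone.
pendant –CONH2: carbonyl C bonded to C and N → amide.
pendant –COCH3: carbonyl C bonded to two carbons → ketone.
C–N–C with sp³ carbons and no adjacent C=O → amine (secondary).
–C≡N: carbon triple-bonded to nitrogen → nitrile.
No segment is a ester: CH(OCH3) is ether, not ester; CH(OCH3) is ether, not ester; CO is ketone, not ester. → 0.

0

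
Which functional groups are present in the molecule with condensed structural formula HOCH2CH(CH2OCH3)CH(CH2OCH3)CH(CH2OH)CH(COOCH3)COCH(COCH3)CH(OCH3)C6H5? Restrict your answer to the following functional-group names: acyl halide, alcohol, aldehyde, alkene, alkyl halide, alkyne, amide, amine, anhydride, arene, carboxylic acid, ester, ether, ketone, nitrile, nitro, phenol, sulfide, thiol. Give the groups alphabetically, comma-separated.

alcohol, arene, ester, ether, ketone

Working along the chain:
  HOCH2: HO– on an sp³ carbon → alcohol.
  CH(CH2OCH3): pendant –CH2OCH3: C–O–C linkage → ether.
  CH(CH2OCH3): pendant –CH2OCH3: C–O–C linkage → ether.
  CH(CH2OH): pendant –CH2OH on an sp³ backbone C → alcohol.
  CH(COOCH3): pendant –COOCH3: carbonyl C bonded to C and –OCH3 → ester.
  CO: –C(=O)– with carbon on both sides → ketone.
  CH(COCH3): pendant –COCH3: carbonyl C bonded to two carbons → ketone.
  CH(OCH3): pendant –OCH3: C–O–C with sp³ C, no adjacent C=O → ether.
  C6H5: –C6H5 phenyl ring → arene.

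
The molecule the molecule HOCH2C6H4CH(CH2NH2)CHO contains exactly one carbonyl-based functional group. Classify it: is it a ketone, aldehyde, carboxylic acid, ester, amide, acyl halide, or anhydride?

The carbonyl is in the CHO segment: terminal –CHO: carbonyl C bonded to H and C → aldehyde.

aldehyde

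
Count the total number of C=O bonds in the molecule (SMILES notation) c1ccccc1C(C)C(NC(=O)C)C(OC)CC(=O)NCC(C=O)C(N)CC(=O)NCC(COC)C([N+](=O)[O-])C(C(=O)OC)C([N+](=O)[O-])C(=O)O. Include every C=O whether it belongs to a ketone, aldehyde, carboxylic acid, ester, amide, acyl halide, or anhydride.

6

CH(NHCOCH3): amide, 1 C=O (running total 1).
CH2CONHCH2: amide, 1 C=O (running total 2).
CH(CHO): aldehyde, 1 C=O (running total 3).
CH2CONHCH2: amide, 1 C=O (running total 4).
CH(COOCH3): ester, 1 C=O (running total 5).
COOH: carboxylic acid, 1 C=O (running total 6).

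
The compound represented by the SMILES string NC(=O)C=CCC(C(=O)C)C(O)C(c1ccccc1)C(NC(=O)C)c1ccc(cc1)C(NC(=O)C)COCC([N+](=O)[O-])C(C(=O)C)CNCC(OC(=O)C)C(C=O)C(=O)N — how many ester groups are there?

1

Reading the structure from left to right:
  H2NCO: –C(=O)NH2: carbonyl C bonded to C and to N → amide (the N is not a separate amine).
  CH=CH: C=C double bond → alkene.
  CH(COCH3): pendant –COCH3: carbonyl C bonded to two carbons → ketone.
  CH(OH): –OH on an sp³ carbon → alcohol (secondary).
  CH(C6H5): pendant –C6H5: benzene ring → arene.
  CH(NHCOCH3): pendant –NHC(=O)CH3: N bonded to a carbonyl → amide (not amine).
  C6H4: para-disubstituted benzene ring → arene.
  CH(NHCOCH3): pendant –NHC(=O)CH3: N bonded to a carbonyl → amide (not amine).
  CH2OCH2: C–O–C with sp³ carbons on both sides and no adjacent C=O → ether.
  CH(NO2): –NO2 on an sp³ carbon → nitro (the N=O is not a carbonyl).
  CH(COCH3): pendant –COCH3: carbonyl C bonded to two carbons → ketone.
  CH2NHCH2: C–N–C with sp³ carbons and no adjacent C=O → amine (secondary).
  CH(OCOCH3): pendant –OC(=O)CH3: an acyloxy group → ester.
  CH(CHO): pendant –CHO: carbonyl C bonded to C and H → aldehyde.
  CONH2: –C(=O)NH2: carbonyl C bonded to C and to N → amide (the N is not a separate amine).
Ester appears at: CH(OCOCH3) → 1.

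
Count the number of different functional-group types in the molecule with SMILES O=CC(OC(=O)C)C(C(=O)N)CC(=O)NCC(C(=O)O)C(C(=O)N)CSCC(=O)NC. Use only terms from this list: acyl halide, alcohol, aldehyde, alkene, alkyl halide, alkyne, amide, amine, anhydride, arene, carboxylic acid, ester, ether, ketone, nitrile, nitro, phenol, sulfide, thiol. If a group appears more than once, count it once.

5

terminal –CHO: carbonyl C bonded to H and C → aldehyde.
pendant –OC(=O)CH3: an acyloxy group → ester.
pendant –CONH2: carbonyl C bonded to C and N → amide.
–C(=O)–N– linkage → amide (the N is not an amine).
pendant –COOH: carbonyl C bonded to C and –OH → carboxylic acid.
pendant –CONH2: carbonyl C bonded to C and N → amide.
C–S–C linkage → sulfide (thioether).
–C(=O)NHCH3: carbonyl C bonded to C and to N → amide (the N is not an amine).
Distinct types present: aldehyde, amide, carboxylic acid, ester, sulfide.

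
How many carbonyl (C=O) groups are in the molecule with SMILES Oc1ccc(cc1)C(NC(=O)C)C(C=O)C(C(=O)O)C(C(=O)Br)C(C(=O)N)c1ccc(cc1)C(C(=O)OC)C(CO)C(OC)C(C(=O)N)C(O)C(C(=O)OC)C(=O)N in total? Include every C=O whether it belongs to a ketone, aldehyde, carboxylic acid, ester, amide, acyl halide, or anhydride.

9

CH(NHCOCH3): amide, 1 C=O (running total 1).
CH(CHO): aldehyde, 1 C=O (running total 2).
CH(COOH): carboxylic acid, 1 C=O (running total 3).
CH(COBr): acyl halide, 1 C=O (running total 4).
CH(CONH2): amide, 1 C=O (running total 5).
CH(COOCH3): ester, 1 C=O (running total 6).
CH(CONH2): amide, 1 C=O (running total 7).
CH(COOCH3): ester, 1 C=O (running total 8).
CONH2: amide, 1 C=O (running total 9).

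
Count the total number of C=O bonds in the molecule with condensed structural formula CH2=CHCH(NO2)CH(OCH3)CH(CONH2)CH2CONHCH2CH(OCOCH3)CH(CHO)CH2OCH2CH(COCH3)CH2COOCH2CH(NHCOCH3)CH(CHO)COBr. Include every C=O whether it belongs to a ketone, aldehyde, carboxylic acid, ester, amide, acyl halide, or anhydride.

CH(CONH2): amide, 1 C=O (running total 1).
CH2CONHCH2: amide, 1 C=O (running total 2).
CH(OCOCH3): ester, 1 C=O (running total 3).
CH(CHO): aldehyde, 1 C=O (running total 4).
CH(COCH3): ketone, 1 C=O (running total 5).
CH2COOCH2: ester, 1 C=O (running total 6).
CH(NHCOCH3): amide, 1 C=O (running total 7).
CH(CHO): aldehyde, 1 C=O (running total 8).
COBr: acyl halide, 1 C=O (running total 9).

9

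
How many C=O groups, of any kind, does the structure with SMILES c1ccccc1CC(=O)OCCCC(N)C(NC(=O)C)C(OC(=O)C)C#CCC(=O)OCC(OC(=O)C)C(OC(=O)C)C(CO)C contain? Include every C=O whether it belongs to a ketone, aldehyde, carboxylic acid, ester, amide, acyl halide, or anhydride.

6

CH2COOCH2: ester, 1 C=O (running total 1).
CH(NHCOCH3): amide, 1 C=O (running total 2).
CH(OCOCH3): ester, 1 C=O (running total 3).
CH2COOCH2: ester, 1 C=O (running total 4).
CH(OCOCH3): ester, 1 C=O (running total 5).
CH(OCOCH3): ester, 1 C=O (running total 6).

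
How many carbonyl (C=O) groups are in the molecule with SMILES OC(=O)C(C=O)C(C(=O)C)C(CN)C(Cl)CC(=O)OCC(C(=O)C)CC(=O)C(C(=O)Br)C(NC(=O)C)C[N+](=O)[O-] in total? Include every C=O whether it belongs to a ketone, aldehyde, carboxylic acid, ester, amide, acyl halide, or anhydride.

HOOC: carboxylic acid, 1 C=O (running total 1).
CH(CHO): aldehyde, 1 C=O (running total 2).
CH(COCH3): ketone, 1 C=O (running total 3).
CH2COOCH2: ester, 1 C=O (running total 4).
CH(COCH3): ketone, 1 C=O (running total 5).
CO: ketone, 1 C=O (running total 6).
CH(COBr): acyl halide, 1 C=O (running total 7).
CH(NHCOCH3): amide, 1 C=O (running total 8).

8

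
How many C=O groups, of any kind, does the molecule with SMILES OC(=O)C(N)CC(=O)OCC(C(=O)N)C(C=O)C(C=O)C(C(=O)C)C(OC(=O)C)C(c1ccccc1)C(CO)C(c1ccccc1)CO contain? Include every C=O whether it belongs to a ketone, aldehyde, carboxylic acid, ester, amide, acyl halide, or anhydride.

HOOC: carboxylic acid, 1 C=O (running total 1).
CH2COOCH2: ester, 1 C=O (running total 2).
CH(CONH2): amide, 1 C=O (running total 3).
CH(CHO): aldehyde, 1 C=O (running total 4).
CH(CHO): aldehyde, 1 C=O (running total 5).
CH(COCH3): ketone, 1 C=O (running total 6).
CH(OCOCH3): ester, 1 C=O (running total 7).

7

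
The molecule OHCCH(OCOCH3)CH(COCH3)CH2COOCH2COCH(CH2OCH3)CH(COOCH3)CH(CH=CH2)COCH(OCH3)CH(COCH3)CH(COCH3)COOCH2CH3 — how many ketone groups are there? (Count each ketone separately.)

5

Taking each segment in turn:
  OHC: terminal –CHO: carbonyl C bonded to H and C → aldehyde.
  CH(OCOCH3): pendant –OC(=O)CH3: an acyloxy group → ester.
  CH(COCH3): pendant –COCH3: carbonyl C bonded to two carbons → ketone.
  CH2COOCH2: –C(=O)–O–C with C on the carbonyl side → ester.
  CO: –C(=O)– with carbon on both sides → ketone.
  CH(CH2OCH3): pendant –CH2OCH3: C–O–C linkage → ether.
  CH(COOCH3): pendant –COOCH3: carbonyl C bonded to C and –OCH3 → ester.
  CH(CH=CH2): pendant –CH=CH2: C=C double bond → alkene.
  CO: –C(=O)– with carbon on both sides → ketone.
  CH(OCH3): pendant –OCH3: C–O–C with sp³ C, no adjacent C=O → ether.
  CH(COCH3): pendant –COCH3: carbonyl C bonded to two carbons → ketone.
  CH(COCH3): pendant –COCH3: carbonyl C bonded to two carbons → ketone.
  COOCH2CH3: –C(=O)OCH2CH3: carbonyl C bonded to C and to –OEt → ester.
Ketone appears at: CH(COCH3), CO, CO, CH(COCH3), CH(COCH3) → 5.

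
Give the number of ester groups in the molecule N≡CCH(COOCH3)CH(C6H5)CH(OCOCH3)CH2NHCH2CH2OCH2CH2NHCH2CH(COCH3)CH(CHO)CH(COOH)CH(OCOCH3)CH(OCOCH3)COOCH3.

Reading the structure from left to right:
  N≡C: N≡C–: carbon triple-bonded to nitrogen → nitrile.
  CH(COOCH3): pendant –COOCH3: carbonyl C bonded to C and –OCH3 → ester.
  CH(C6H5): pendant –C6H5: benzene ring → arene.
  CH(OCOCH3): pendant –OC(=O)CH3: an acyloxy group → ester.
  CH2NHCH2: C–N–C with sp³ carbons and no adjacent C=O → amine (secondary).
  CH2OCH2: C–O–C with sp³ carbons on both sides and no adjacent C=O → ether.
  CH2NHCH2: C–N–C with sp³ carbons and no adjacent C=O → amine (secondary).
  CH(COCH3): pendant –COCH3: carbonyl C bonded to two carbons → ketone.
  CH(CHO): pendant –CHO: carbonyl C bonded to C and H → aldehyde.
  CH(COOH): pendant –COOH: carbonyl C bonded to C and –OH → carboxylic acid.
  CH(OCOCH3): pendant –OC(=O)CH3: an acyloxy group → ester.
  CH(OCOCH3): pendant –OC(=O)CH3: an acyloxy group → ester.
  COOCH3: –C(=O)OCH3: carbonyl C bonded to C and to –OCH3 → ester (not ketone + ether).
Ester appears at: CH(COOCH3), CH(OCOCH3), CH(OCOCH3), CH(OCOCH3), COOCH3 → 5.

5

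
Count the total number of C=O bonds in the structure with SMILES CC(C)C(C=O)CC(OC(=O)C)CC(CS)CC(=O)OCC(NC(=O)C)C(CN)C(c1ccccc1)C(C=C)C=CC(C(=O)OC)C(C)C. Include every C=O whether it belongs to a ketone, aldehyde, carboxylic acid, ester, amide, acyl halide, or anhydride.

CH(CHO): aldehyde, 1 C=O (running total 1).
CH(OCOCH3): ester, 1 C=O (running total 2).
CH2COOCH2: ester, 1 C=O (running total 3).
CH(NHCOCH3): amide, 1 C=O (running total 4).
CH(COOCH3): ester, 1 C=O (running total 5).

5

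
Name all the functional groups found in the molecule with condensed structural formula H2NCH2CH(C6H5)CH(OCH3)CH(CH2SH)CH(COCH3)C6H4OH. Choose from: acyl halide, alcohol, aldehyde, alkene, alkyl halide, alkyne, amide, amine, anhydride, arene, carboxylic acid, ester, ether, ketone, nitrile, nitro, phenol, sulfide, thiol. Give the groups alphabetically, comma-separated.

–NH2 on an sp³ carbon with no adjacent C=O → amine.
pendant –C6H5: benzene ring → arene.
pendant –OCH3: C–O–C with sp³ C, no adjacent C=O → ether.
pendant –CH2SH → thiol.
pendant –COCH3: carbonyl C bonded to two carbons → ketone.
–OH attached directly to an aromatic ring → phenol (not alcohol); the ring itself is an arene.

amine, arene, ether, ketone, phenol, thiol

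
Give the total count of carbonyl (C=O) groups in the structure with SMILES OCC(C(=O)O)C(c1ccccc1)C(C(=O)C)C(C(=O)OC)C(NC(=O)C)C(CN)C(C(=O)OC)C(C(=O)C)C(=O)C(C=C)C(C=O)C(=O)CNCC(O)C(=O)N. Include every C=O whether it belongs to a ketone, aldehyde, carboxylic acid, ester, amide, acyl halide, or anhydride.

CH(COOH): carboxylic acid, 1 C=O (running total 1).
CH(COCH3): ketone, 1 C=O (running total 2).
CH(COOCH3): ester, 1 C=O (running total 3).
CH(NHCOCH3): amide, 1 C=O (running total 4).
CH(COOCH3): ester, 1 C=O (running total 5).
CH(COCH3): ketone, 1 C=O (running total 6).
CO: ketone, 1 C=O (running total 7).
CH(CHO): aldehyde, 1 C=O (running total 8).
CO: ketone, 1 C=O (running total 9).
CONH2: amide, 1 C=O (running total 10).

10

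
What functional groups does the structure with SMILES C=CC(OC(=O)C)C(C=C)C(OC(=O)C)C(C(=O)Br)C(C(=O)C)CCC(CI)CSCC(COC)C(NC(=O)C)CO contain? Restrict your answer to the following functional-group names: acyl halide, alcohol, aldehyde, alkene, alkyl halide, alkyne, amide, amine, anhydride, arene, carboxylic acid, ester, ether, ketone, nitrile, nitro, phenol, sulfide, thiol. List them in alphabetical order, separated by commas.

C=C double bond → alkene.
pendant –OC(=O)CH3: an acyloxy group → ester.
pendant –CH=CH2: C=C double bond → alkene.
pendant –OC(=O)CH3: an acyloxy group → ester.
pendant –C(=O)X: carbonyl C bonded to C and halogen → acyl halide.
pendant –COCH3: carbonyl C bonded to two carbons → ketone.
pendant –CH2X: halogen on sp³ carbon → alkyl halide.
C–S–C linkage → sulfide (thioether).
pendant –CH2OCH3: C–O–C linkage → ether.
pendant –NHC(=O)CH3: N bonded to a carbonyl → amide (not amine).
–OH on an sp³ carbon → alcohol.

acyl halide, alcohol, alkene, alkyl halide, amide, ester, ether, ketone, sulfide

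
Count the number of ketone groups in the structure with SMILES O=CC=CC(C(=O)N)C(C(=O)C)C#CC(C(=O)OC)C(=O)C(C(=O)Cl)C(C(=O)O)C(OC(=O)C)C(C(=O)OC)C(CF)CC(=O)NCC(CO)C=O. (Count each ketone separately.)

Working along the chain:
  OHC: terminal –CHO: carbonyl C bonded to H and C → aldehyde.
  CH=CH: C=C double bond → alkene.
  CH(CONH2): pendant –CONH2: carbonyl C bonded to C and N → amide.
  CH(COCH3): pendant –COCH3: carbonyl C bonded to two carbons → ketone.
  C≡C: C≡C triple bond → alkyne.
  CH(COOCH3): pendant –COOCH3: carbonyl C bonded to C and –OCH3 → ester.
  CO: –C(=O)– with carbon on both sides → ketone.
  CH(COCl): pendant –C(=O)X: carbonyl C bonded to C and halogen → acyl halide.
  CH(COOH): pendant –COOH: carbonyl C bonded to C and –OH → carboxylic acid.
  CH(OCOCH3): pendant –OC(=O)CH3: an acyloxy group → ester.
  CH(COOCH3): pendant –COOCH3: carbonyl C bonded to C and –OCH3 → ester.
  CH(CH2F): pendant –CH2X: halogen on sp³ carbon → alkyl halide.
  CH2CONHCH2: –C(=O)–N– linkage → amide (the N is not an amine).
  CH(CH2OH): pendant –CH2OH on an sp³ backbone C → alcohol.
  CHO: terminal –CHO: carbonyl C bonded to H and C → aldehyde.
Ketone appears at: CH(COCH3), CO → 2.

2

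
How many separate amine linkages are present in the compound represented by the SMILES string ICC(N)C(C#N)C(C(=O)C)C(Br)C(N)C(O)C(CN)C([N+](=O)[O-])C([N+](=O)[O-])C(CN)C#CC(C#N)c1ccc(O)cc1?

halogen on an sp³ carbon → alkyl halide.
–NH2 on an sp³ carbon with no adjacent C=O → amine.
pendant –C≡N: nitrile.
pendant –COCH3: carbonyl C bonded to two carbons → ketone.
halogen on an sp³ carbon → alkyl halide.
–NH2 on an sp³ carbon with no adjacent C=O → amine.
–OH on an sp³ carbon → alcohol (secondary).
pendant –CH2NH2: N on sp³ C, no adjacent C=O → amine.
–NO2 on an sp³ carbon → nitro (the N=O is not a carbonyl).
–NO2 on an sp³ carbon → nitro (the N=O is not a carbonyl).
pendant –CH2NH2: N on sp³ C, no adjacent C=O → amine.
C≡C triple bond → alkyne.
pendant –C≡N: nitrile.
–OH attached directly to an aromatic ring → phenol (not alcohol); the ring itself is an arene.
Amine appears at: CH(NH2), CH(NH2), CH(CH2NH2), CH(CH2NH2) → 4.

4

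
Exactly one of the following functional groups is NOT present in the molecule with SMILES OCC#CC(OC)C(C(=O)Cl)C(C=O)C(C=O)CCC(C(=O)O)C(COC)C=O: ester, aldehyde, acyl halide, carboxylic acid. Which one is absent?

acyl halide: present (CH(COCl) — pendant –C(=O)X: carbonyl C bonded to C and halogen → acyl halide).
aldehyde: present (CH(CHO) — pendant –CHO: carbonyl C bonded to C and H → aldehyde).
carboxylic acid: present (CH(COOH) — pendant –COOH: carbonyl C bonded to C and –OH → carboxylic acid).
ester: no segment matches this pattern.

ester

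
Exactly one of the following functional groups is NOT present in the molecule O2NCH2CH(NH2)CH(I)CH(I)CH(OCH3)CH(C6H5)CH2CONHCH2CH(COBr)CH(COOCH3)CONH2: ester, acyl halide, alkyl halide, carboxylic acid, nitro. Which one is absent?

acyl halide: present (CH(COBr) — pendant –C(=O)X: carbonyl C bonded to C and halogen → acyl halide).
ester: present (CH(COOCH3) — pendant –COOCH3: carbonyl C bonded to C and –OCH3 → ester).
nitro: present (O2NCH2 — –NO2 on carbon → nitro group).
alkyl halide: present (CH(I) — halogen on an sp³ carbon → alkyl halide).
carboxylic acid: absent. In CH(COOCH3), the acyl oxygen is bonded to carbon (–O–C), not to H, so this is an ester. In each of CH2CONHCH2 and CONH2, the carbonyl is bonded to nitrogen, not to –OH; that is an amide.

carboxylic acid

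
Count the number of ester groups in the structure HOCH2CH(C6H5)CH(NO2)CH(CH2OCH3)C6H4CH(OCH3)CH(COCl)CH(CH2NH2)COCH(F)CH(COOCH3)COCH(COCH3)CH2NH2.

1

Taking each segment in turn:
  HOCH2: HO– on an sp³ carbon → alcohol.
  CH(C6H5): pendant –C6H5: benzene ring → arene.
  CH(NO2): –NO2 on an sp³ carbon → nitro (the N=O is not a carbonyl).
  CH(CH2OCH3): pendant –CH2OCH3: C–O–C linkage → ether.
  C6H4: para-disubstituted benzene ring → arene.
  CH(OCH3): pendant –OCH3: C–O–C with sp³ C, no adjacent C=O → ether.
  CH(COCl): pendant –C(=O)X: carbonyl C bonded to C and halogen → acyl halide.
  CH(CH2NH2): pendant –CH2NH2: N on sp³ C, no adjacent C=O → amine.
  CO: –C(=O)– with carbon on both sides → ketone.
  CH(F): halogen on an sp³ carbon → alkyl halide.
  CH(COOCH3): pendant –COOCH3: carbonyl C bonded to C and –OCH3 → ester.
  CO: –C(=O)– with carbon on both sides → ketone.
  CH(COCH3): pendant –COCH3: carbonyl C bonded to two carbons → ketone.
  CH2NH2: –NH2 on an sp³ carbon with no adjacent C=O → amine.
Ester appears at: CH(COOCH3) → 1.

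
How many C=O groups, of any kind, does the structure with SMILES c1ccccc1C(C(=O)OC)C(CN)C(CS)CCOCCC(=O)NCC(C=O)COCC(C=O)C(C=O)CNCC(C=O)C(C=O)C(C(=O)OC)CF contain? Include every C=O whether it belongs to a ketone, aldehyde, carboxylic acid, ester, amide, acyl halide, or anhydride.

8

CH(COOCH3): ester, 1 C=O (running total 1).
CH2CONHCH2: amide, 1 C=O (running total 2).
CH(CHO): aldehyde, 1 C=O (running total 3).
CH(CHO): aldehyde, 1 C=O (running total 4).
CH(CHO): aldehyde, 1 C=O (running total 5).
CH(CHO): aldehyde, 1 C=O (running total 6).
CH(CHO): aldehyde, 1 C=O (running total 7).
CH(COOCH3): ester, 1 C=O (running total 8).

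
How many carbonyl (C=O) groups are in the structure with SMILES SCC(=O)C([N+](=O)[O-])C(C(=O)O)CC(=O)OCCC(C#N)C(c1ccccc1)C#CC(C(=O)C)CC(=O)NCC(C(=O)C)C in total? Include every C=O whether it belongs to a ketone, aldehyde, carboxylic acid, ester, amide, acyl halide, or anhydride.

CO: ketone, 1 C=O (running total 1).
CH(COOH): carboxylic acid, 1 C=O (running total 2).
CH2COOCH2: ester, 1 C=O (running total 3).
CH(COCH3): ketone, 1 C=O (running total 4).
CH2CONHCH2: amide, 1 C=O (running total 5).
CH(COCH3): ketone, 1 C=O (running total 6).

6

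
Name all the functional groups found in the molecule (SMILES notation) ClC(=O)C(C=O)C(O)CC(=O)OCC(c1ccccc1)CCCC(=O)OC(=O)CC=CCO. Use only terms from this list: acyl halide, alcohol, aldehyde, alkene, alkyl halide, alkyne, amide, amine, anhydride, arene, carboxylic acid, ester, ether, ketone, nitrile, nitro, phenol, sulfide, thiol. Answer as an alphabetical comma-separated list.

Reading the structure from left to right:
  ClCO: –C(=O)Cl: carbonyl C bonded to C and to a halogen → acyl halide (not alkyl halide).
  CH(CHO): pendant –CHO: carbonyl C bonded to C and H → aldehyde.
  CH(OH): –OH on an sp³ carbon → alcohol (secondary).
  CH2COOCH2: –C(=O)–O–C with C on the carbonyl side → ester.
  CH(C6H5): pendant –C6H5: benzene ring → arene.
  CH2CO-O-COCH2: two acyl groups sharing one oxygen, –C(=O)–O–C(=O)– → anhydride.
  CH=CH: C=C double bond → alkene.
  CH2OH: –OH on an sp³ carbon → alcohol.

acyl halide, alcohol, aldehyde, alkene, anhydride, arene, ester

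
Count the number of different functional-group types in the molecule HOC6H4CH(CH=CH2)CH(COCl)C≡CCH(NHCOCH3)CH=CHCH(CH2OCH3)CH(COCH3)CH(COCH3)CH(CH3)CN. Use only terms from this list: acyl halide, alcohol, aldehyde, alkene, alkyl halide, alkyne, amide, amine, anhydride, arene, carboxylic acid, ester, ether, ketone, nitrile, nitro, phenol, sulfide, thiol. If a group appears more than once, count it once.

Taking each segment in turn:
  HOC6H4: –OH attached directly to an aromatic ring → phenol (not alcohol); the ring itself is an arene.
  CH(CH=CH2): pendant –CH=CH2: C=C double bond → alkene.
  CH(COCl): pendant –C(=O)X: carbonyl C bonded to C and halogen → acyl halide.
  C≡C: C≡C triple bond → alkyne.
  CH(NHCOCH3): pendant –NHC(=O)CH3: N bonded to a carbonyl → amide (not amine).
  CH=CH: C=C double bond → alkene.
  CH(CH2OCH3): pendant –CH2OCH3: C–O–C linkage → ether.
  CH(COCH3): pendant –COCH3: carbonyl C bonded to two carbons → ketone.
  CH(COCH3): pendant –COCH3: carbonyl C bonded to two carbons → ketone.
  CN: –C≡N: carbon triple-bonded to nitrogen → nitrile.
Distinct types present: acyl halide, alkene, alkyne, amide, arene, ether, ketone, nitrile, phenol.

9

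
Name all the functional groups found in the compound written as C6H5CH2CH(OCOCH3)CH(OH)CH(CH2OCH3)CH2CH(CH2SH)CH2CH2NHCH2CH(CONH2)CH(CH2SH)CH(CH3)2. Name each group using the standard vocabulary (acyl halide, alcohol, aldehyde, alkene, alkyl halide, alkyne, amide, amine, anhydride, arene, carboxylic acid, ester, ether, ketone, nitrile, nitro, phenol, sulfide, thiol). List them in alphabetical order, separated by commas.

alcohol, amide, amine, arene, ester, ether, thiol

Taking each segment in turn:
  C6H5: C6H5– phenyl ring → arene.
  CH(OCOCH3): pendant –OC(=O)CH3: an acyloxy group → ester.
  CH(OH): –OH on an sp³ carbon → alcohol (secondary).
  CH(CH2OCH3): pendant –CH2OCH3: C–O–C linkage → ether.
  CH(CH2SH): pendant –CH2SH → thiol.
  CH2NHCH2: C–N–C with sp³ carbons and no adjacent C=O → amine (secondary).
  CH(CONH2): pendant –CONH2: carbonyl C bonded to C and N → amide.
  CH(CH2SH): pendant –CH2SH → thiol.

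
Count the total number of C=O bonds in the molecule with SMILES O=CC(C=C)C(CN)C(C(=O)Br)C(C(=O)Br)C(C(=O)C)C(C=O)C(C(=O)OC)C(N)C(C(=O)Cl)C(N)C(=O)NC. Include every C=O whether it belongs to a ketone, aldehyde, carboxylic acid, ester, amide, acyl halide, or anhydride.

8

OHC: aldehyde, 1 C=O (running total 1).
CH(COBr): acyl halide, 1 C=O (running total 2).
CH(COBr): acyl halide, 1 C=O (running total 3).
CH(COCH3): ketone, 1 C=O (running total 4).
CH(CHO): aldehyde, 1 C=O (running total 5).
CH(COOCH3): ester, 1 C=O (running total 6).
CH(COCl): acyl halide, 1 C=O (running total 7).
CONHCH3: amide, 1 C=O (running total 8).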